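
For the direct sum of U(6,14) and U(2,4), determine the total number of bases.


Bases of a direct sum M1 + M2: |B| = |B(M1)| * |B(M2)|.
|B(U(6,14))| = C(14,6) = 3003.
|B(U(2,4))| = C(4,2) = 6.
Total bases = 3003 * 6 = 18018.

18018


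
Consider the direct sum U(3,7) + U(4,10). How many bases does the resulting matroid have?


Bases of a direct sum M1 + M2: |B| = |B(M1)| * |B(M2)|.
|B(U(3,7))| = C(7,3) = 35.
|B(U(4,10))| = C(10,4) = 210.
Total bases = 35 * 210 = 7350.

7350


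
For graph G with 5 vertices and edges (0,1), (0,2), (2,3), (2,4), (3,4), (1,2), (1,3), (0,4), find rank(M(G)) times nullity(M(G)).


r(M) = |V| - c = 5 - 1 = 4.
nullity = |E| - r(M) = 8 - 4 = 4.
Product = 4 * 4 = 16.

16


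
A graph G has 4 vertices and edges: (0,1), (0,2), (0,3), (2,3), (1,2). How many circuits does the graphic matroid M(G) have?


A circuit in a graphic matroid = edge set of a simple cycle.
G has 4 vertices and 5 edges.
Enumerating all minimal edge subsets forming cycles...
Total circuits found: 3.

3


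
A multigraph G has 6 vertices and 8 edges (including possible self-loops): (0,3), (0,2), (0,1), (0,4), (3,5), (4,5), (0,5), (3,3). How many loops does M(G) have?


In a graphic matroid, a loop is a self-loop edge (u,u) with rank 0.
Examining all 8 edges for self-loops...
Self-loops found: (3,3)
Number of loops = 1.

1


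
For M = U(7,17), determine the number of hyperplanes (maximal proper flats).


Hyperplanes of U(7,17) are flats of rank 6.
In a uniform matroid, these are exactly the (6)-element subsets.
Count = (17 choose 6) = 12376.

12376


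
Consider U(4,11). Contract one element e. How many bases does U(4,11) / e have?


Contracting e from U(4,11) gives U(3,10).
Bases of U(3,10) = C(10,3) = (10 * 9 * 8) / (1 * 2 * 3) = 120.

120


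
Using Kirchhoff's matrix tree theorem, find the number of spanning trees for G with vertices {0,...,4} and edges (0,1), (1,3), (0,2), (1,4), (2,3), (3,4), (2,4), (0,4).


By Kirchhoff's matrix tree theorem, the number of spanning trees equals
the determinant of any cofactor of the Laplacian matrix L.
G has 5 vertices and 8 edges.
Computing the (4 x 4) cofactor determinant gives 45.

45


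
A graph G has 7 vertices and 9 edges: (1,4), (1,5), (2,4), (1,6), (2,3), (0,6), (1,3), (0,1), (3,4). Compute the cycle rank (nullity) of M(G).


Cycle rank (nullity) = |E| - r(M) = |E| - (|V| - c).
|E| = 9, |V| = 7, c = 1.
Nullity = 9 - (7 - 1) = 9 - 6 = 3.

3


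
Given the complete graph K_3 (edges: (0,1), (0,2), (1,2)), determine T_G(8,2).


T(K_3; x,y) = x^2 + x + y.
T(8,2) = 64 + 8 + 2 = 74.

74


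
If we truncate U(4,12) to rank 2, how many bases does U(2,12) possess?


Truncating U(4,12) to rank 2 gives U(2,12).
Bases of U(2,12) are all 2-element subsets of 12 elements.
Number of bases = C(12,2) = 12! / (2! * 10!) = 66.

66


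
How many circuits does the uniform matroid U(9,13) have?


In U(9,13), circuits are the (10)-element subsets.
Any set of 10 elements is dependent, and removing any one element gives
an independent set of size 9, so it is a minimal dependent set.
Number of circuits = C(13,10) = 286.

286


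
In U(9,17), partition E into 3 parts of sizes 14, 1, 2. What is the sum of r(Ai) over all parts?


r(Ai) = min(|Ai|, 9) for each part.
Sum = min(14,9) + min(1,9) + min(2,9)
    = 9 + 1 + 2
    = 12.

12


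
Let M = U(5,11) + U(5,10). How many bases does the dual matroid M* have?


(M1+M2)* = M1* + M2*.
M1* = U(6,11), bases: C(11,6) = 462.
M2* = U(5,10), bases: C(10,5) = 252.
|B(M*)| = 462 * 252 = 116424.

116424


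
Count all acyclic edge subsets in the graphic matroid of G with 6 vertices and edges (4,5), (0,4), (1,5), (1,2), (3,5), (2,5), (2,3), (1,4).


An independent set in a graphic matroid is an acyclic edge subset.
G has 6 vertices and 8 edges.
Enumerate all 2^8 = 256 subsets, checking for acyclicity.
Total independent sets = 164.

164


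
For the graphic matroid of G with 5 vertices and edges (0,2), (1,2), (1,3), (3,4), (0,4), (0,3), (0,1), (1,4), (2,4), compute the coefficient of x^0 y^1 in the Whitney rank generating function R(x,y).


R(x,y) = sum over A in 2^E of x^(r(E)-r(A)) * y^(|A|-r(A)).
G has 5 vertices, 9 edges. r(E) = 4.
Enumerate all 2^9 = 512 subsets.
Count subsets with r(E)-r(A)=0 and |A|-r(A)=1: 111.

111


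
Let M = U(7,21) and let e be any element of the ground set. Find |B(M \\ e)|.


Deleting e from U(7,21) gives U(7,20) since n > r.
Bases of U(7,20) = C(20,7) = 77520.

77520


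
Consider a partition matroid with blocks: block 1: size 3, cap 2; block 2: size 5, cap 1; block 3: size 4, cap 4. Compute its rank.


Rank of a partition matroid = sum of min(|Si|, ci) for each block.
= min(3,2) + min(5,1) + min(4,4)
= 2 + 1 + 4
= 7.

7


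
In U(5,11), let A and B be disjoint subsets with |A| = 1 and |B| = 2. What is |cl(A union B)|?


|A union B| = 1 + 2 = 3 (disjoint).
In U(5,11), cl(S) = S if |S| < 5, else cl(S) = E.
Since 3 < 5, cl(A union B) = A union B.
|cl(A union B)| = 3.

3


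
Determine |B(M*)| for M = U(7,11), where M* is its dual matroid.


The dual of U(r,n) is U(n-r, n) = U(4,11).
Bases of U(4,11) are all (4)-element subsets.
|B(M*)| = (11 choose 4) = 330.

330


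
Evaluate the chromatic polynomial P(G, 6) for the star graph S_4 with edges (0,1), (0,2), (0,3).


P(tree, k) = k * (k-1)^(3) for any tree on 4 vertices.
P(6) = 6 * 5^3 = 6 * 125 = 750.

750


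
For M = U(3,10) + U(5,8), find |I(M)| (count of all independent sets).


For a direct sum, |I(M1+M2)| = |I(M1)| * |I(M2)|.
|I(U(3,10))| = sum C(10,k) for k=0..3 = 176.
|I(U(5,8))| = sum C(8,k) for k=0..5 = 219.
Total = 176 * 219 = 38544.

38544


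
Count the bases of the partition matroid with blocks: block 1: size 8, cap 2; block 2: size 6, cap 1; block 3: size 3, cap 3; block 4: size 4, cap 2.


A basis picks exactly ci elements from block i.
Number of bases = product of C(|Si|, ci).
= C(8,2) * C(6,1) * C(3,3) * C(4,2)
= 28 * 6 * 1 * 6
= 1008.

1008


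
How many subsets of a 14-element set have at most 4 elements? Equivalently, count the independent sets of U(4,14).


Independent sets of U(4,14) are all subsets of size <= 4.
Count = C(14,0) + C(14,1) + C(14,2) + C(14,3) + C(14,4)
     = 1 + 14 + 91 + 364 + 1001
     = 1471.

1471


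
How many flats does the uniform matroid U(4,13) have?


Flats of U(4,13): every subset of size < 4 is a flat, plus E itself.
Count = (13 choose 0) + (13 choose 1) + (13 choose 2) + (13 choose 3) + 1
     = 1 + 13 + 78 + 286 + 1
     = 379.

379


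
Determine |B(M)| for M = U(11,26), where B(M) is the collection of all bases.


Bases of U(11,26) are all 11-element subsets of the 26-element ground set.
Number of bases = C(26,11).
(26 choose 11) = 7726160.

7726160


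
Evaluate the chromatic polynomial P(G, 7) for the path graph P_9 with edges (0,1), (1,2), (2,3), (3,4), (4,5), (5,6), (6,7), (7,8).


P(P_9, k) = k * (k-1)^(8).
P(7) = 7 * 6^8 = 7 * 1679616 = 11757312.

11757312


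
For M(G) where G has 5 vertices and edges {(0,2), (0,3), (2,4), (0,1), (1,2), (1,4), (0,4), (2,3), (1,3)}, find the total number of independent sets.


An independent set in a graphic matroid is an acyclic edge subset.
G has 5 vertices and 9 edges.
Enumerate all 2^9 = 512 subsets, checking for acyclicity.
Total independent sets = 198.

198


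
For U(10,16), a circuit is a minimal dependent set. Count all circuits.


In U(10,16), circuits are the (11)-element subsets.
Any set of 11 elements is dependent, and removing any one element gives
an independent set of size 10, so it is a minimal dependent set.
Number of circuits = (16 choose 11) = 4368.

4368


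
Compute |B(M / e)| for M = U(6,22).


Contracting e from U(6,22) gives U(5,21).
Bases of U(5,21) = C(21,5) = 20349.

20349


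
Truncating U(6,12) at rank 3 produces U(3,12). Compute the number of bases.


Truncating U(6,12) to rank 3 gives U(3,12).
Bases of U(3,12) are all 3-element subsets of 12 elements.
Number of bases = C(12,3) = (12 * 11 * 10) / (1 * 2 * 3) = 220.

220


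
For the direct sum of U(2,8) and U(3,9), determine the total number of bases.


Bases of a direct sum M1 + M2: |B| = |B(M1)| * |B(M2)|.
|B(U(2,8))| = C(8,2) = 28.
|B(U(3,9))| = C(9,3) = 84.
Total bases = 28 * 84 = 2352.

2352


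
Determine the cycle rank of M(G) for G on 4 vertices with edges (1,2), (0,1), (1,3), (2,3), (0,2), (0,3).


Cycle rank (nullity) = |E| - r(M) = |E| - (|V| - c).
|E| = 6, |V| = 4, c = 1.
Nullity = 6 - (4 - 1) = 6 - 3 = 3.

3


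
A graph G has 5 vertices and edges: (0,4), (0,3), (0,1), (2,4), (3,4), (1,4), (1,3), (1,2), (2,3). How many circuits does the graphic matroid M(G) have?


A circuit in a graphic matroid = edge set of a simple cycle.
G has 5 vertices and 9 edges.
Enumerating all minimal edge subsets forming cycles...
Total circuits found: 22.

22


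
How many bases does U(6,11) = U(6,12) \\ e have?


Deleting e from U(6,12) gives U(6,11) since n > r.
Bases of U(6,11) = C(11,6) = 11! / (6! * 5!) = 462.

462


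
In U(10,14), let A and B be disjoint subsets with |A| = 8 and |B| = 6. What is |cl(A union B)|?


|A union B| = 8 + 6 = 14 (disjoint).
In U(10,14), cl(S) = S if |S| < 10, else cl(S) = E.
Since 14 >= 10, cl(A union B) = E.
|cl(A union B)| = 14.

14


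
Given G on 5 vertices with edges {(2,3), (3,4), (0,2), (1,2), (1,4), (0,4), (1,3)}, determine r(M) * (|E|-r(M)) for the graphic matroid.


r(M) = |V| - c = 5 - 1 = 4.
nullity = |E| - r(M) = 7 - 4 = 3.
Product = 4 * 3 = 12.

12


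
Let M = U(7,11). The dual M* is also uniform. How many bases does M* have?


The dual of U(r,n) is U(n-r, n) = U(4,11).
Bases of U(4,11) are all (4)-element subsets.
|B(M*)| = C(11,4) = (11 * 10 * 9 * 8) / (1 * 2 * 3 * 4) = 330.

330


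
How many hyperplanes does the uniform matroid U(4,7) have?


Hyperplanes of U(4,7) are flats of rank 3.
In a uniform matroid, these are exactly the (3)-element subsets.
Count = (7 choose 3) = 35.

35


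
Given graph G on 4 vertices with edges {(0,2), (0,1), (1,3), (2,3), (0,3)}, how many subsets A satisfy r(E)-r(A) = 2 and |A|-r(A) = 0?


R(x,y) = sum over A in 2^E of x^(r(E)-r(A)) * y^(|A|-r(A)).
G has 4 vertices, 5 edges. r(E) = 3.
Enumerate all 2^5 = 32 subsets.
Count subsets with r(E)-r(A)=2 and |A|-r(A)=0: 5.

5


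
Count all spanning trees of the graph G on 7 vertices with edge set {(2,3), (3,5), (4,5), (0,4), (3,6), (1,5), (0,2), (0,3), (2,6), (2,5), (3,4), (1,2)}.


By Kirchhoff's matrix tree theorem, the number of spanning trees equals
the determinant of any cofactor of the Laplacian matrix L.
G has 7 vertices and 12 edges.
Computing the (6 x 6) cofactor determinant gives 278.

278


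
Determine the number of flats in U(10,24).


Flats of U(10,24): every subset of size < 10 is a flat, plus E itself.
Count = C(24,0) + C(24,1) + C(24,2) + C(24,3) + C(24,4) + C(24,5) + C(24,6) + C(24,7) + C(24,8) + C(24,9) + 1
     = 1 + 24 + 276 + 2024 + 10626 + 42504 + 134596 + 346104 + 735471 + 1307504 + 1
     = 2579131.

2579131


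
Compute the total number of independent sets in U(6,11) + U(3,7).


For a direct sum, |I(M1+M2)| = |I(M1)| * |I(M2)|.
|I(U(6,11))| = sum C(11,k) for k=0..6 = 1486.
|I(U(3,7))| = sum C(7,k) for k=0..3 = 64.
Total = 1486 * 64 = 95104.

95104


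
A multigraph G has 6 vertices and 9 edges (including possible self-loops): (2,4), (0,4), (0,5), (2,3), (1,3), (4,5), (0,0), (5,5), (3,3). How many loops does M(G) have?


In a graphic matroid, a loop is a self-loop edge (u,u) with rank 0.
Examining all 9 edges for self-loops...
Self-loops found: (0,0), (5,5), (3,3)
Number of loops = 3.

3


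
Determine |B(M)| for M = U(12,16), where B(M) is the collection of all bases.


Bases of U(12,16) are all 12-element subsets of the 16-element ground set.
Number of bases = C(16,12).
C(16,12) = 16! / (12! * 4!) = 1820.

1820


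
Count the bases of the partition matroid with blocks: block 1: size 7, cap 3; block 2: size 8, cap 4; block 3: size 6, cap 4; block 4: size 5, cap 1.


A basis picks exactly ci elements from block i.
Number of bases = product of C(|Si|, ci).
= C(7,3) * C(8,4) * C(6,4) * C(5,1)
= 35 * 70 * 15 * 5
= 183750.

183750


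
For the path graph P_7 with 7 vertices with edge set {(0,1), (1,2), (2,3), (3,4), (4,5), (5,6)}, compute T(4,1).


A path on 7 vertices is a tree with 6 edges.
T(x,y) = x^(6) for any tree.
T(4,1) = 4^6 = 4096.

4096


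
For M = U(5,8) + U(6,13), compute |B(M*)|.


(M1+M2)* = M1* + M2*.
M1* = U(3,8), bases: C(8,3) = 56.
M2* = U(7,13), bases: C(13,7) = 1716.
|B(M*)| = 56 * 1716 = 96096.

96096


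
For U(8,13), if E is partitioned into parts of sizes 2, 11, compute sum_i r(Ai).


r(Ai) = min(|Ai|, 8) for each part.
Sum = min(2,8) + min(11,8)
    = 2 + 8
    = 10.

10


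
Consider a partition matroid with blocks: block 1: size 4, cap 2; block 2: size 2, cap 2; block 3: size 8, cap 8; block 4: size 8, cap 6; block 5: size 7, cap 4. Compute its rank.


Rank of a partition matroid = sum of min(|Si|, ci) for each block.
= min(4,2) + min(2,2) + min(8,8) + min(8,6) + min(7,4)
= 2 + 2 + 8 + 6 + 4
= 22.

22


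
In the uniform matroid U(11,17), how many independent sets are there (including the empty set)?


Independent sets of U(11,17) are all subsets of size <= 11.
Count = C(17,0) + C(17,1) + C(17,2) + C(17,3) + C(17,4) + C(17,5) + C(17,6) + C(17,7) + C(17,8) + C(17,9) + C(17,10) + C(17,11)
     = 1 + 17 + 136 + 680 + 2380 + 6188 + 12376 + 19448 + 24310 + 24310 + 19448 + 12376
     = 121670.

121670


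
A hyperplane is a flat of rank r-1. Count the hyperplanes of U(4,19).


Hyperplanes of U(4,19) are flats of rank 3.
In a uniform matroid, these are exactly the (3)-element subsets.
Count = (19 choose 3) = 969.

969


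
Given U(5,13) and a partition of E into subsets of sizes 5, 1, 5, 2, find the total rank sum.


r(Ai) = min(|Ai|, 5) for each part.
Sum = min(5,5) + min(1,5) + min(5,5) + min(2,5)
    = 5 + 1 + 5 + 2
    = 13.

13


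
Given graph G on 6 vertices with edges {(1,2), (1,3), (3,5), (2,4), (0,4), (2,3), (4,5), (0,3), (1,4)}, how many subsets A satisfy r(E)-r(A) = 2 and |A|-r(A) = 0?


R(x,y) = sum over A in 2^E of x^(r(E)-r(A)) * y^(|A|-r(A)).
G has 6 vertices, 9 edges. r(E) = 5.
Enumerate all 2^9 = 512 subsets.
Count subsets with r(E)-r(A)=2 and |A|-r(A)=0: 82.

82


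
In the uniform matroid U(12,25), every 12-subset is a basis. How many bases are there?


Bases of U(12,25) are all 12-element subsets of the 25-element ground set.
Number of bases = C(25,12).
C(25,12) = 5200300.

5200300


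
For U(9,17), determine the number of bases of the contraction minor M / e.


Contracting e from U(9,17) gives U(8,16).
Bases of U(8,16) = C(16,8) = 12870.

12870


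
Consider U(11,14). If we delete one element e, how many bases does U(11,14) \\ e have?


Deleting e from U(11,14) gives U(11,13) since n > r.
Bases of U(11,13) = C(13,11) = 13! / (11! * 2!) = 78.

78


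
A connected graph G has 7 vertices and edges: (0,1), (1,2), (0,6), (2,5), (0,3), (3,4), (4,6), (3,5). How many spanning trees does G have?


By Kirchhoff's matrix tree theorem, the number of spanning trees equals
the determinant of any cofactor of the Laplacian matrix L.
G has 7 vertices and 8 edges.
Computing the (6 x 6) cofactor determinant gives 19.

19


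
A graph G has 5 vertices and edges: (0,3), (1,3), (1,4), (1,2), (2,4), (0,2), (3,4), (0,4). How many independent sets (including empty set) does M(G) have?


An independent set in a graphic matroid is an acyclic edge subset.
G has 5 vertices and 8 edges.
Enumerate all 2^8 = 256 subsets, checking for acyclicity.
Total independent sets = 134.

134


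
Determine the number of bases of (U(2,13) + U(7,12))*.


(M1+M2)* = M1* + M2*.
M1* = U(11,13), bases: C(13,11) = 78.
M2* = U(5,12), bases: C(12,5) = 792.
|B(M*)| = 78 * 792 = 61776.

61776


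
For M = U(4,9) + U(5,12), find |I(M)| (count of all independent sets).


For a direct sum, |I(M1+M2)| = |I(M1)| * |I(M2)|.
|I(U(4,9))| = sum C(9,k) for k=0..4 = 256.
|I(U(5,12))| = sum C(12,k) for k=0..5 = 1586.
Total = 256 * 1586 = 406016.

406016


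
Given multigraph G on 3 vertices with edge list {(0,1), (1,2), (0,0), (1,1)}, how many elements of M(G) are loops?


In a graphic matroid, a loop is a self-loop edge (u,u) with rank 0.
Examining all 4 edges for self-loops...
Self-loops found: (0,0), (1,1)
Number of loops = 2.

2


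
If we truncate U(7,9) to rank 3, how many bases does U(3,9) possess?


Truncating U(7,9) to rank 3 gives U(3,9).
Bases of U(3,9) are all 3-element subsets of 9 elements.
Number of bases = (9 choose 3) = 84.

84


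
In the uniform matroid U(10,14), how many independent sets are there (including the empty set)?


Independent sets of U(10,14) are all subsets of size <= 10.
Count = C(14,0) + C(14,1) + C(14,2) + C(14,3) + C(14,4) + C(14,5) + C(14,6) + C(14,7) + C(14,8) + C(14,9) + C(14,10)
     = 1 + 14 + 91 + 364 + 1001 + 2002 + 3003 + 3432 + 3003 + 2002 + 1001
     = 15914.

15914


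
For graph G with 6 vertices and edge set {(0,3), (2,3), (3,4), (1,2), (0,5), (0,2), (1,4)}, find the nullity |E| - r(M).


Cycle rank (nullity) = |E| - r(M) = |E| - (|V| - c).
|E| = 7, |V| = 6, c = 1.
Nullity = 7 - (6 - 1) = 7 - 5 = 2.

2


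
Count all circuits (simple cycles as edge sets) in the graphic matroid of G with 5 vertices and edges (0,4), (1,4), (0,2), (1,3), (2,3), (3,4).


A circuit in a graphic matroid = edge set of a simple cycle.
G has 5 vertices and 6 edges.
Enumerating all minimal edge subsets forming cycles...
Total circuits found: 3.

3


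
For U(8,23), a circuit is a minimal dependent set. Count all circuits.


In U(8,23), circuits are the (9)-element subsets.
Any set of 9 elements is dependent, and removing any one element gives
an independent set of size 8, so it is a minimal dependent set.
Number of circuits = C(23,9) = 817190.

817190


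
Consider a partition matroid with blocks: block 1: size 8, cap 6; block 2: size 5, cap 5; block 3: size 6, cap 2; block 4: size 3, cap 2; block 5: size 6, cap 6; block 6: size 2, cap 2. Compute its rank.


Rank of a partition matroid = sum of min(|Si|, ci) for each block.
= min(8,6) + min(5,5) + min(6,2) + min(3,2) + min(6,6) + min(2,2)
= 6 + 5 + 2 + 2 + 6 + 2
= 23.

23


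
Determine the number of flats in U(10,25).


Flats of U(10,25): every subset of size < 10 is a flat, plus E itself.
Count = C(25,0) + C(25,1) + C(25,2) + C(25,3) + C(25,4) + C(25,5) + C(25,6) + C(25,7) + C(25,8) + C(25,9) + 1
     = 1 + 25 + 300 + 2300 + 12650 + 53130 + 177100 + 480700 + 1081575 + 2042975 + 1
     = 3850757.

3850757


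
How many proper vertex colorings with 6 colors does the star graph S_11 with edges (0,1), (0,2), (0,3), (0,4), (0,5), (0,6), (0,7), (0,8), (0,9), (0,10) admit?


P(tree, k) = k * (k-1)^(10) for any tree on 11 vertices.
P(6) = 6 * 5^10 = 6 * 9765625 = 58593750.

58593750


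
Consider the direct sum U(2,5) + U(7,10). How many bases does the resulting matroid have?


Bases of a direct sum M1 + M2: |B| = |B(M1)| * |B(M2)|.
|B(U(2,5))| = C(5,2) = 10.
|B(U(7,10))| = C(10,7) = 120.
Total bases = 10 * 120 = 1200.

1200


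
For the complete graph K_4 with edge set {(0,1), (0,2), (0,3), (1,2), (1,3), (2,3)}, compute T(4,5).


T(K_4; x,y) = x^3 + 3x^2 + 4xy + 2x + y^3 + 3y^2 + 2y.
Substituting x=4, y=5:
= 64 + 48 + 80 + 8 + 125 + 75 + 10
= 410.

410


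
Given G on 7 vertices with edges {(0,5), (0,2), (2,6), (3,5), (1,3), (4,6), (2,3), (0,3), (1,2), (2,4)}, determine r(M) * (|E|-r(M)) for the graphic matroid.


r(M) = |V| - c = 7 - 1 = 6.
nullity = |E| - r(M) = 10 - 6 = 4.
Product = 6 * 4 = 24.

24


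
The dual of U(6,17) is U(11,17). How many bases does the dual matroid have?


The dual of U(r,n) is U(n-r, n) = U(11,17).
Bases of U(11,17) are all (11)-element subsets.
|B(M*)| = (17 choose 11) = 12376.

12376


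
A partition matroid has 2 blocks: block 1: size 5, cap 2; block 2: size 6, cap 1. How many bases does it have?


A basis picks exactly ci elements from block i.
Number of bases = product of C(|Si|, ci).
= C(5,2) * C(6,1)
= 10 * 6
= 60.

60


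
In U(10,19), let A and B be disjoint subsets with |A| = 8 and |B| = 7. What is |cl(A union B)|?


|A union B| = 8 + 7 = 15 (disjoint).
In U(10,19), cl(S) = S if |S| < 10, else cl(S) = E.
Since 15 >= 10, cl(A union B) = E.
|cl(A union B)| = 19.

19


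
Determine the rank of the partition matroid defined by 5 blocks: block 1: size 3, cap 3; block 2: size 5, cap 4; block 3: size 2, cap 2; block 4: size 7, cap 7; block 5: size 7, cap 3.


Rank of a partition matroid = sum of min(|Si|, ci) for each block.
= min(3,3) + min(5,4) + min(2,2) + min(7,7) + min(7,3)
= 3 + 4 + 2 + 7 + 3
= 19.

19


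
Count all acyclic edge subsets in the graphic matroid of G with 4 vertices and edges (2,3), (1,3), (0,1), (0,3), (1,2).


An independent set in a graphic matroid is an acyclic edge subset.
G has 4 vertices and 5 edges.
Enumerate all 2^5 = 32 subsets, checking for acyclicity.
Total independent sets = 24.

24


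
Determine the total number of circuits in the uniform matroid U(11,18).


In U(11,18), circuits are the (12)-element subsets.
Any set of 12 elements is dependent, and removing any one element gives
an independent set of size 11, so it is a minimal dependent set.
Number of circuits = C(18,12) = 18! / (12! * 6!) = 18564.

18564


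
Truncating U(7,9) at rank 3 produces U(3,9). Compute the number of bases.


Truncating U(7,9) to rank 3 gives U(3,9).
Bases of U(3,9) are all 3-element subsets of 9 elements.
Number of bases = C(9,3) = 9! / (3! * 6!) = 84.

84


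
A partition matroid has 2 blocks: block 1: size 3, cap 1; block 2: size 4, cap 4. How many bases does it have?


A basis picks exactly ci elements from block i.
Number of bases = product of C(|Si|, ci).
= C(3,1) * C(4,4)
= 3 * 1
= 3.

3


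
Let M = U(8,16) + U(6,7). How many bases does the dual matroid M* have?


(M1+M2)* = M1* + M2*.
M1* = U(8,16), bases: C(16,8) = 12870.
M2* = U(1,7), bases: C(7,1) = 7.
|B(M*)| = 12870 * 7 = 90090.

90090


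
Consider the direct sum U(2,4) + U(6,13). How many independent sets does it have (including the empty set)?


For a direct sum, |I(M1+M2)| = |I(M1)| * |I(M2)|.
|I(U(2,4))| = sum C(4,k) for k=0..2 = 11.
|I(U(6,13))| = sum C(13,k) for k=0..6 = 4096.
Total = 11 * 4096 = 45056.

45056


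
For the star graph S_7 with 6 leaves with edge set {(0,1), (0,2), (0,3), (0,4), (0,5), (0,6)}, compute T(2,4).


A star on 7 vertices is a tree with 6 edges.
T(x,y) = x^(6) for any tree.
T(2,4) = 2^6 = 64.

64


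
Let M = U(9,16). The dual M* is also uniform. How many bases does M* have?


The dual of U(r,n) is U(n-r, n) = U(7,16).
Bases of U(7,16) are all (7)-element subsets.
|B(M*)| = (16 choose 7) = 11440.

11440


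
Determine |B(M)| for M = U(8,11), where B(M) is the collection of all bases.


Bases of U(8,11) are all 8-element subsets of the 11-element ground set.
Number of bases = C(11,8).
C(11,8) = 11! / (8! * 3!) = 165.

165


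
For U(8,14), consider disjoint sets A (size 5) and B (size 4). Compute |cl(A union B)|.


|A union B| = 5 + 4 = 9 (disjoint).
In U(8,14), cl(S) = S if |S| < 8, else cl(S) = E.
Since 9 >= 8, cl(A union B) = E.
|cl(A union B)| = 14.

14


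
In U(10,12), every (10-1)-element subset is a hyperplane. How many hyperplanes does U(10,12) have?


Hyperplanes of U(10,12) are flats of rank 9.
In a uniform matroid, these are exactly the (9)-element subsets.
Count = C(12,9) = 12! / (9! * 3!) = 220.

220


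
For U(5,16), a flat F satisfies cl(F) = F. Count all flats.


Flats of U(5,16): every subset of size < 5 is a flat, plus E itself.
Count = (16 choose 0) + (16 choose 1) + (16 choose 2) + (16 choose 3) + (16 choose 4) + 1
     = 1 + 16 + 120 + 560 + 1820 + 1
     = 2518.

2518


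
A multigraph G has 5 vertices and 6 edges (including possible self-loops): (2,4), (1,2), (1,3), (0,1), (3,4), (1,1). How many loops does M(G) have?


In a graphic matroid, a loop is a self-loop edge (u,u) with rank 0.
Examining all 6 edges for self-loops...
Self-loops found: (1,1)
Number of loops = 1.

1


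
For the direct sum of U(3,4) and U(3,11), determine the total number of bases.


Bases of a direct sum M1 + M2: |B| = |B(M1)| * |B(M2)|.
|B(U(3,4))| = C(4,3) = 4.
|B(U(3,11))| = C(11,3) = 165.
Total bases = 4 * 165 = 660.

660


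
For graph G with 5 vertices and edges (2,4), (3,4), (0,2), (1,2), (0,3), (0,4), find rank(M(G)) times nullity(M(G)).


r(M) = |V| - c = 5 - 1 = 4.
nullity = |E| - r(M) = 6 - 4 = 2.
Product = 4 * 2 = 8.

8


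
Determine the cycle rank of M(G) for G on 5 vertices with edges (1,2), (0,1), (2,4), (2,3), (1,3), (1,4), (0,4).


Cycle rank (nullity) = |E| - r(M) = |E| - (|V| - c).
|E| = 7, |V| = 5, c = 1.
Nullity = 7 - (5 - 1) = 7 - 4 = 3.

3


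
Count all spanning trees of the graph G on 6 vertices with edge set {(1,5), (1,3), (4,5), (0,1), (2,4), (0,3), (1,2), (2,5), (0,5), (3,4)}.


By Kirchhoff's matrix tree theorem, the number of spanning trees equals
the determinant of any cofactor of the Laplacian matrix L.
G has 6 vertices and 10 edges.
Computing the (5 x 5) cofactor determinant gives 130.

130


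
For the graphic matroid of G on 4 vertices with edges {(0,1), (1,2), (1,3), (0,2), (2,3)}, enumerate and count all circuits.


A circuit in a graphic matroid = edge set of a simple cycle.
G has 4 vertices and 5 edges.
Enumerating all minimal edge subsets forming cycles...
Total circuits found: 3.

3


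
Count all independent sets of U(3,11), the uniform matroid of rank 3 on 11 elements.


Independent sets of U(3,11) are all subsets of size <= 3.
Count = (11 choose 0) + (11 choose 1) + (11 choose 2) + (11 choose 3)
     = 1 + 11 + 55 + 165
     = 232.

232


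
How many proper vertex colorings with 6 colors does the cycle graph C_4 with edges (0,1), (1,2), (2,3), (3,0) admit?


P(C_4, k) = (k-1)^4 + (-1)^4*(k-1).
P(6) = (5)^4 + 5
= 625 + 5 = 630.

630


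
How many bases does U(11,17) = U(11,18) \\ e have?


Deleting e from U(11,18) gives U(11,17) since n > r.
Bases of U(11,17) = C(17,11) = 17! / (11! * 6!) = 12376.

12376


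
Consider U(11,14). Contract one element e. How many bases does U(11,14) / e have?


Contracting e from U(11,14) gives U(10,13).
Bases of U(10,13) = C(13,10) = 13! / (10! * 3!) = 286.

286


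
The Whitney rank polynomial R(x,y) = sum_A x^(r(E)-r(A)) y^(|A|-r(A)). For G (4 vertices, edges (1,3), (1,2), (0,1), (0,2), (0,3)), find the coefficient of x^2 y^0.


R(x,y) = sum over A in 2^E of x^(r(E)-r(A)) * y^(|A|-r(A)).
G has 4 vertices, 5 edges. r(E) = 3.
Enumerate all 2^5 = 32 subsets.
Count subsets with r(E)-r(A)=2 and |A|-r(A)=0: 5.

5


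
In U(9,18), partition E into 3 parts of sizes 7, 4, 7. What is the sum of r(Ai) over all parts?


r(Ai) = min(|Ai|, 9) for each part.
Sum = min(7,9) + min(4,9) + min(7,9)
    = 7 + 4 + 7
    = 18.

18


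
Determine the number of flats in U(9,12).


Flats of U(9,12): every subset of size < 9 is a flat, plus E itself.
Count = (12 choose 0) + (12 choose 1) + (12 choose 2) + (12 choose 3) + (12 choose 4) + (12 choose 5) + (12 choose 6) + (12 choose 7) + (12 choose 8) + 1
     = 1 + 12 + 66 + 220 + 495 + 792 + 924 + 792 + 495 + 1
     = 3798.

3798


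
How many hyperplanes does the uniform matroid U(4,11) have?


Hyperplanes of U(4,11) are flats of rank 3.
In a uniform matroid, these are exactly the (3)-element subsets.
Count = C(11,3) = (11 * 10 * 9) / (1 * 2 * 3) = 165.

165


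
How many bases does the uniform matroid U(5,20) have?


Bases of U(5,20) are all 5-element subsets of the 20-element ground set.
Number of bases = C(20,5).
(20 choose 5) = 15504.

15504


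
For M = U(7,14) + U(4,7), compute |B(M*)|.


(M1+M2)* = M1* + M2*.
M1* = U(7,14), bases: C(14,7) = 3432.
M2* = U(3,7), bases: C(7,3) = 35.
|B(M*)| = 3432 * 35 = 120120.

120120


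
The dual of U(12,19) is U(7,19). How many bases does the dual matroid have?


The dual of U(r,n) is U(n-r, n) = U(7,19).
Bases of U(7,19) are all (7)-element subsets.
|B(M*)| = (19 choose 7) = 50388.

50388


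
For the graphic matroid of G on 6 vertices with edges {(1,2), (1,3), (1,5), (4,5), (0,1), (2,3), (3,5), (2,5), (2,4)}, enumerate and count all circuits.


A circuit in a graphic matroid = edge set of a simple cycle.
G has 6 vertices and 9 edges.
Enumerating all minimal edge subsets forming cycles...
Total circuits found: 12.

12


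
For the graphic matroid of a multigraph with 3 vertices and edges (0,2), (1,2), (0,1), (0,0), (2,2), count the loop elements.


In a graphic matroid, a loop is a self-loop edge (u,u) with rank 0.
Examining all 5 edges for self-loops...
Self-loops found: (0,0), (2,2)
Number of loops = 2.

2


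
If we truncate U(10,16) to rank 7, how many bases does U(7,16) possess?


Truncating U(10,16) to rank 7 gives U(7,16).
Bases of U(7,16) are all 7-element subsets of 16 elements.
Number of bases = C(16,7) = 11440.

11440


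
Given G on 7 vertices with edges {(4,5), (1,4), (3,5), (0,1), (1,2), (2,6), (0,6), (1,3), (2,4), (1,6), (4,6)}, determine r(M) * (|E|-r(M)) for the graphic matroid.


r(M) = |V| - c = 7 - 1 = 6.
nullity = |E| - r(M) = 11 - 6 = 5.
Product = 6 * 5 = 30.

30


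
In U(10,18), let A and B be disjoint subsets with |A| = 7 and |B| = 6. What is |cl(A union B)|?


|A union B| = 7 + 6 = 13 (disjoint).
In U(10,18), cl(S) = S if |S| < 10, else cl(S) = E.
Since 13 >= 10, cl(A union B) = E.
|cl(A union B)| = 18.

18


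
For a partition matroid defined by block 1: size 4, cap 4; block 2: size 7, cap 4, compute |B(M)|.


A basis picks exactly ci elements from block i.
Number of bases = product of C(|Si|, ci).
= C(4,4) * C(7,4)
= 1 * 35
= 35.

35


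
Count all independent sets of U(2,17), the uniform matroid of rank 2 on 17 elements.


Independent sets of U(2,17) are all subsets of size <= 2.
Count = C(17,0) + C(17,1) + C(17,2)
     = 1 + 17 + 136
     = 154.

154


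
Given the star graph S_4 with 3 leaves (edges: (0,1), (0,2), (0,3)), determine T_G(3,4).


A star on 4 vertices is a tree with 3 edges.
T(x,y) = x^(3) for any tree.
T(3,4) = 3^3 = 27.

27


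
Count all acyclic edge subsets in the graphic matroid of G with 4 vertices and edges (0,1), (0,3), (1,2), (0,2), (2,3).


An independent set in a graphic matroid is an acyclic edge subset.
G has 4 vertices and 5 edges.
Enumerate all 2^5 = 32 subsets, checking for acyclicity.
Total independent sets = 24.

24


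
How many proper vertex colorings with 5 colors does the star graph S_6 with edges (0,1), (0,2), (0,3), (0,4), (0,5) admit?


P(tree, k) = k * (k-1)^(5) for any tree on 6 vertices.
P(5) = 5 * 4^5 = 5 * 1024 = 5120.

5120


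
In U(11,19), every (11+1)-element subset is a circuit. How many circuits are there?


In U(11,19), circuits are the (12)-element subsets.
Any set of 12 elements is dependent, and removing any one element gives
an independent set of size 11, so it is a minimal dependent set.
Number of circuits = C(19,12) = 19! / (12! * 7!) = 50388.

50388


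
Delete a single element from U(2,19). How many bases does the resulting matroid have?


Deleting e from U(2,19) gives U(2,18) since n > r.
Bases of U(2,18) = (18 choose 2) = 153.

153


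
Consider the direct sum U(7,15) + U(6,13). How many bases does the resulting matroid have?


Bases of a direct sum M1 + M2: |B| = |B(M1)| * |B(M2)|.
|B(U(7,15))| = C(15,7) = 6435.
|B(U(6,13))| = C(13,6) = 1716.
Total bases = 6435 * 1716 = 11042460.

11042460


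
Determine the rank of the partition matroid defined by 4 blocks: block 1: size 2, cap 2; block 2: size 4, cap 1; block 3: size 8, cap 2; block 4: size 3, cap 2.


Rank of a partition matroid = sum of min(|Si|, ci) for each block.
= min(2,2) + min(4,1) + min(8,2) + min(3,2)
= 2 + 1 + 2 + 2
= 7.

7


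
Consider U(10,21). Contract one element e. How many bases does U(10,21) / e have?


Contracting e from U(10,21) gives U(9,20).
Bases of U(9,20) = (20 choose 9) = 167960.

167960


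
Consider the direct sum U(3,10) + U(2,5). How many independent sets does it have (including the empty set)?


For a direct sum, |I(M1+M2)| = |I(M1)| * |I(M2)|.
|I(U(3,10))| = sum C(10,k) for k=0..3 = 176.
|I(U(2,5))| = sum C(5,k) for k=0..2 = 16.
Total = 176 * 16 = 2816.

2816


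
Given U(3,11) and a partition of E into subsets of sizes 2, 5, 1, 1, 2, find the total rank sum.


r(Ai) = min(|Ai|, 3) for each part.
Sum = min(2,3) + min(5,3) + min(1,3) + min(1,3) + min(2,3)
    = 2 + 3 + 1 + 1 + 2
    = 9.

9


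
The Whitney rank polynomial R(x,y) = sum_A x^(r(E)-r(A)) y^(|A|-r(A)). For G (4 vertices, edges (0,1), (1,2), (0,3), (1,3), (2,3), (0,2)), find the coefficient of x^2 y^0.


R(x,y) = sum over A in 2^E of x^(r(E)-r(A)) * y^(|A|-r(A)).
G has 4 vertices, 6 edges. r(E) = 3.
Enumerate all 2^6 = 64 subsets.
Count subsets with r(E)-r(A)=2 and |A|-r(A)=0: 6.

6


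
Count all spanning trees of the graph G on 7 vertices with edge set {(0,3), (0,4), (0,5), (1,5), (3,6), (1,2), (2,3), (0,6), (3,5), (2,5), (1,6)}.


By Kirchhoff's matrix tree theorem, the number of spanning trees equals
the determinant of any cofactor of the Laplacian matrix L.
G has 7 vertices and 11 edges.
Computing the (6 x 6) cofactor determinant gives 130.

130


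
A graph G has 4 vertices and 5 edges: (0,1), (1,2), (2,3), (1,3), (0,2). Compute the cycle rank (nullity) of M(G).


Cycle rank (nullity) = |E| - r(M) = |E| - (|V| - c).
|E| = 5, |V| = 4, c = 1.
Nullity = 5 - (4 - 1) = 5 - 3 = 2.

2


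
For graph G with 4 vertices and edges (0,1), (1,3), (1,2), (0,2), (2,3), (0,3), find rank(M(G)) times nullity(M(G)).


r(M) = |V| - c = 4 - 1 = 3.
nullity = |E| - r(M) = 6 - 3 = 3.
Product = 3 * 3 = 9.

9


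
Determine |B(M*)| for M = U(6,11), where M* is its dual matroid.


The dual of U(r,n) is U(n-r, n) = U(5,11).
Bases of U(5,11) are all (5)-element subsets.
|B(M*)| = C(11,5) = 462.

462


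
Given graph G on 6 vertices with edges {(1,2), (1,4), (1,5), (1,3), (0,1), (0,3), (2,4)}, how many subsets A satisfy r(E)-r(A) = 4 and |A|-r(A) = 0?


R(x,y) = sum over A in 2^E of x^(r(E)-r(A)) * y^(|A|-r(A)).
G has 6 vertices, 7 edges. r(E) = 5.
Enumerate all 2^7 = 128 subsets.
Count subsets with r(E)-r(A)=4 and |A|-r(A)=0: 7.

7


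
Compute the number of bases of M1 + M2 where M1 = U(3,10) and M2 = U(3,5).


Bases of a direct sum M1 + M2: |B| = |B(M1)| * |B(M2)|.
|B(U(3,10))| = C(10,3) = 120.
|B(U(3,5))| = C(5,3) = 10.
Total bases = 120 * 10 = 1200.

1200


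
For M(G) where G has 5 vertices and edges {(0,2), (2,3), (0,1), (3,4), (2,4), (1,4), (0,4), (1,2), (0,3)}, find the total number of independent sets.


An independent set in a graphic matroid is an acyclic edge subset.
G has 5 vertices and 9 edges.
Enumerate all 2^9 = 512 subsets, checking for acyclicity.
Total independent sets = 198.

198


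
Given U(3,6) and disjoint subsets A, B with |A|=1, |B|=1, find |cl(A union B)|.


|A union B| = 1 + 1 = 2 (disjoint).
In U(3,6), cl(S) = S if |S| < 3, else cl(S) = E.
Since 2 < 3, cl(A union B) = A union B.
|cl(A union B)| = 2.

2


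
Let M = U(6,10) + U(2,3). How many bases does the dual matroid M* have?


(M1+M2)* = M1* + M2*.
M1* = U(4,10), bases: C(10,4) = 210.
M2* = U(1,3), bases: C(3,1) = 3.
|B(M*)| = 210 * 3 = 630.

630


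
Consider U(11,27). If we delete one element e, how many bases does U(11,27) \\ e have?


Deleting e from U(11,27) gives U(11,26) since n > r.
Bases of U(11,26) = C(26,11) = 26! / (11! * 15!) = 7726160.

7726160


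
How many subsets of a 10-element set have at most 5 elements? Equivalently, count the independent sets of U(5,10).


Independent sets of U(5,10) are all subsets of size <= 5.
Count = C(10,0) + C(10,1) + C(10,2) + C(10,3) + C(10,4) + C(10,5)
     = 1 + 10 + 45 + 120 + 210 + 252
     = 638.

638


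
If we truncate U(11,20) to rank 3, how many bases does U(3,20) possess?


Truncating U(11,20) to rank 3 gives U(3,20).
Bases of U(3,20) are all 3-element subsets of 20 elements.
Number of bases = (20 choose 3) = 1140.

1140


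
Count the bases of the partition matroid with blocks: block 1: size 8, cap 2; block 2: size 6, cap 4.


A basis picks exactly ci elements from block i.
Number of bases = product of C(|Si|, ci).
= C(8,2) * C(6,4)
= 28 * 15
= 420.

420


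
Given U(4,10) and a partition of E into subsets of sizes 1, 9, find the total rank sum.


r(Ai) = min(|Ai|, 4) for each part.
Sum = min(1,4) + min(9,4)
    = 1 + 4
    = 5.

5


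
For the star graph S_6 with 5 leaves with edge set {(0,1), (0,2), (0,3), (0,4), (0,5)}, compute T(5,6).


A star on 6 vertices is a tree with 5 edges.
T(x,y) = x^(5) for any tree.
T(5,6) = 5^5 = 3125.

3125


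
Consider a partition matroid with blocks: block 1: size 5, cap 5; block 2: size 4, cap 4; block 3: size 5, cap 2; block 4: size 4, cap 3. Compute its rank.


Rank of a partition matroid = sum of min(|Si|, ci) for each block.
= min(5,5) + min(4,4) + min(5,2) + min(4,3)
= 5 + 4 + 2 + 3
= 14.

14


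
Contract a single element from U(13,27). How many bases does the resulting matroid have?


Contracting e from U(13,27) gives U(12,26).
Bases of U(12,26) = (26 choose 12) = 9657700.

9657700


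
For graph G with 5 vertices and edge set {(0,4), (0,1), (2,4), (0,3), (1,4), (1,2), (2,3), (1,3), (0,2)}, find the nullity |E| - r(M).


Cycle rank (nullity) = |E| - r(M) = |E| - (|V| - c).
|E| = 9, |V| = 5, c = 1.
Nullity = 9 - (5 - 1) = 9 - 4 = 5.

5


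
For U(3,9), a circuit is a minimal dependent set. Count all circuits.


In U(3,9), circuits are the (4)-element subsets.
Any set of 4 elements is dependent, and removing any one element gives
an independent set of size 3, so it is a minimal dependent set.
Number of circuits = C(9,4) = 9! / (4! * 5!) = 126.

126


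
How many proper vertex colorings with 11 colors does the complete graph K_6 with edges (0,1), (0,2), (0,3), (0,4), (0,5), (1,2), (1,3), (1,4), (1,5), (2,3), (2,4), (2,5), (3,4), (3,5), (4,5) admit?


P(K_6, k) = k(k-1)(k-2)...(k-5).
P(11) = (11) * (10) * (9) * (8) * (7) * (6) = 332640.

332640


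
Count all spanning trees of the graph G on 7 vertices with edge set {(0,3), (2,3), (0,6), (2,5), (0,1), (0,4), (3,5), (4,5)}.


By Kirchhoff's matrix tree theorem, the number of spanning trees equals
the determinant of any cofactor of the Laplacian matrix L.
G has 7 vertices and 8 edges.
Computing the (6 x 6) cofactor determinant gives 11.

11


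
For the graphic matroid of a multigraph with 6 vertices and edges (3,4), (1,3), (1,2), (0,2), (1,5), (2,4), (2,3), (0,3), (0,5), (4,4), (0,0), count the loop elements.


In a graphic matroid, a loop is a self-loop edge (u,u) with rank 0.
Examining all 11 edges for self-loops...
Self-loops found: (4,4), (0,0)
Number of loops = 2.

2


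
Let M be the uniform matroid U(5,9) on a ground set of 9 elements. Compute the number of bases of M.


Bases of U(5,9) are all 5-element subsets of the 9-element ground set.
Number of bases = C(9,5).
C(9,5) = 126.

126


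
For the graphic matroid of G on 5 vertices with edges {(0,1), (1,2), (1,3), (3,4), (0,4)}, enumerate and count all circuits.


A circuit in a graphic matroid = edge set of a simple cycle.
G has 5 vertices and 5 edges.
Enumerating all minimal edge subsets forming cycles...
Total circuits found: 1.

1


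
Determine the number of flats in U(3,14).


Flats of U(3,14): every subset of size < 3 is a flat, plus E itself.
Count = C(14,0) + C(14,1) + C(14,2) + 1
     = 1 + 14 + 91 + 1
     = 107.

107


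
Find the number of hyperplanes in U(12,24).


Hyperplanes of U(12,24) are flats of rank 11.
In a uniform matroid, these are exactly the (11)-element subsets.
Count = C(24,11) = 2496144.

2496144
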